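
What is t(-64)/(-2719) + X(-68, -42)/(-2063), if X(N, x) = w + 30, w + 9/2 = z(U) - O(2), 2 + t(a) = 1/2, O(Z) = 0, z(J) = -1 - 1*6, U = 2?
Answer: -47207/5609297 ≈ -0.0084158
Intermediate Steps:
z(J) = -7 (z(J) = -1 - 6 = -7)
t(a) = -3/2 (t(a) = -2 + 1/2 = -3/2)
w = -23/2 (w = -9/2 + (-7 - 1*0) = -9/2 + (-7 + 0) = -9/2 - 7 = -23/2 ≈ -11.500)
X(N, x) = 37/2 (X(N, x) = -23/2 + 30 = 37/2)
t(-64)/(-2719) + X(-68, -42)/(-2063) = -3/2/(-2719) + (37/2)/(-2063) = -3/2*(-1/2719) + (37/2)*(-1/2063) = 3/5438 - 37/4126 = -47207/5609297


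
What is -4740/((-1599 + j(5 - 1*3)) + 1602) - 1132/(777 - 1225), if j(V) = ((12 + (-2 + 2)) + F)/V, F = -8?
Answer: -105893/112 ≈ -945.47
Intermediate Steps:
j(V) = 4/V (j(V) = ((12 + (-2 + 2)) - 8)/V = ((12 + 0) - 8)/V = (12 - 8)/V = 4/V)
-4740/((-1599 + j(5 - 1*3)) + 1602) - 1132/(777 - 1225) = -4740/((-1599 + 4/(5 - 1*3)) + 1602) - 1132/(777 - 1225) = -4740/((-1599 + 4/(5 - 3)) + 1602) - 1132/(-448) = -4740/((-1599 + 4/2) + 1602) - 1132*(-1/448) = -4740/((-1599 + 4*(½)) + 1602) + 283/112 = -4740/((-1599 + 2) + 1602) + 283/112 = -4740/(-1597 + 1602) + 283/112 = -4740/5 + 283/112 = -4740*⅕ + 283/112 = -948 + 283/112 = -105893/112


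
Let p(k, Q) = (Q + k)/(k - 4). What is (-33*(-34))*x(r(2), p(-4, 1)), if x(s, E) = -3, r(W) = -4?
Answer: -3366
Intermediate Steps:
p(k, Q) = (Q + k)/(-4 + k)
(-33*(-34))*x(r(2), p(-4, 1)) = -33*(-34)*(-3) = 1122*(-3) = -3366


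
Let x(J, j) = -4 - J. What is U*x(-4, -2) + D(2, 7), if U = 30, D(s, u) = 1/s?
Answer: 1/2 ≈ 0.50000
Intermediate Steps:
U*x(-4, -2) + D(2, 7) = 30*(-4 - 1*(-4)) + 1/2 = 30*(-4 + 4) + 1/2 = 30*0 + 1/2 = 0 + 1/2 = 1/2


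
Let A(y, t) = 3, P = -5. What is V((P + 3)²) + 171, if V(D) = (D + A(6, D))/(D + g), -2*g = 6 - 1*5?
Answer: 173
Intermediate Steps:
g = -½ (g = -(6 - 1*5)/2 = -(6 - 5)/2 = -½*1 = -½ ≈ -0.50000)
V(D) = (3 + D)/(-½ + D) (V(D) = (D + 3)/(D - ½) = (3 + D)/(-½ + D))
V((P + 3)²) + 171 = 2*(3 + (-5 + 3)²)/(-1 + 2*(-5 + 3)²) + 171 = 2*(3 + (-2)²)/(-1 + 2*(-2)²) + 171 = 2*(3 + 4)/(-1 + 2*4) + 171 = 2*7/(-1 + 8) + 171 = 2*7/7 + 171 = 2*(⅐)*7 + 171 = 2 + 171 = 173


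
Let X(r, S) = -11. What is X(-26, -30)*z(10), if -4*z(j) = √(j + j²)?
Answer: 11*√110/4 ≈ 28.842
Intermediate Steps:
z(j) = -√(j + j²)/4
X(-26, -30)*z(10) = -(-11)*√(10*(1 + 10))/4 = -(-11)*√(10*11)/4 = -(-11)*√110/4 = 11*√110/4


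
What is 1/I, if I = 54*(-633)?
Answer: -1/34182 ≈ -2.9255e-5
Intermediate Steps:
I = -34182
1/I = 1/(-34182) = -1/34182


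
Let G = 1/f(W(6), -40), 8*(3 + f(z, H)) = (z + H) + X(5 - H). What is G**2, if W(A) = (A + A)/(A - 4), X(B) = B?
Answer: 64/169 ≈ 0.37870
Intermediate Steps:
W(A) = 2*A/(-4 + A) (W(A) = (2*A)/(-4 + A) = 2*A/(-4 + A))
f(z, H) = -19/8 + z/8 (f(z, H) = -3 + ((z + H) + (5 - H))/8 = -3 + ((H + z) + (5 - H))/8 = -3 + (5 + z)/8 = -3 + (5/8 + z/8) = -19/8 + z/8)
G = -8/13 (G = 1/(-19/8 + (2*6/(-4 + 6))/8) = 1/(-19/8 + (2*6/2)/8) = 1/(-19/8 + (2*6*(1/2))/8) = 1/(-19/8 + (1/8)*6) = 1/(-19/8 + 3/4) = 1/(-13/8) = -8/13 ≈ -0.61539)
G**2 = (-8/13)**2 = 64/169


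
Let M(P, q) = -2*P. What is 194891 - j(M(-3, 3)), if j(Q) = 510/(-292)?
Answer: 28454341/146 ≈ 1.9489e+5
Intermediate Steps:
j(Q) = -255/146 (j(Q) = 510*(-1/292) = -255/146)
194891 - j(M(-3, 3)) = 194891 - 1*(-255/146) = 194891 + 255/146 = 28454341/146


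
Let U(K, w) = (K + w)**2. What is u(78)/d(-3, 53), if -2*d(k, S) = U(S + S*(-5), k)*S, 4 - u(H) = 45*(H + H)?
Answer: 14032/2449925 ≈ 0.0057275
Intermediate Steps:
u(H) = 4 - 90*H (u(H) = 4 - 45*(H + H) = 4 - 45*2*H = 4 - 90*H)
d(k, S) = -S*(k - 4*S)**2/2 (d(k, S) = -((S + S*(-5)) + k)**2*S/2 = -((S - 5*S) + k)**2*S/2 = -(-4*S + k)**2*S/2 = -(k - 4*S)**2*S/2 = -S*(k - 4*S)**2/2)
u(78)/d(-3, 53) = (4 - 90*78)/((-1/2*53*(-1*(-3) + 4*53)**2)) = (4 - 7020)/((-1/2*53*(3 + 212)**2)) = -7016/((-1/2*53*215**2)) = -7016/((-1/2*53*46225)) = -7016/(-2449925/2) = -7016*(-2/2449925) = 14032/2449925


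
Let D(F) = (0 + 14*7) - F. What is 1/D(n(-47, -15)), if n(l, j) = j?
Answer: 1/113 ≈ 0.0088496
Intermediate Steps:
D(F) = 98 - F (D(F) = (0 + 98) - F = 98 - F)
1/D(n(-47, -15)) = 1/(98 - 1*(-15)) = 1/(98 + 15) = 1/113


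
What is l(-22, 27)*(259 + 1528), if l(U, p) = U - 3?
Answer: -44675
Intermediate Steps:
l(U, p) = -3 + U
l(-22, 27)*(259 + 1528) = (-3 - 22)*(259 + 1528) = -25*1787 = -44675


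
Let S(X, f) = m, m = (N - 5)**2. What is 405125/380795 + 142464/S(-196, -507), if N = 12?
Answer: 1550555143/533113 ≈ 2908.5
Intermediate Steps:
m = 49 (m = (12 - 5)**2 = 7**2 = 49)
S(X, f) = 49
405125/380795 + 142464/S(-196, -507) = 405125/380795 + 142464/49 = 405125*(1/380795) + 142464*(1/49) = 81025/76159 + 20352/7 = 1550555143/533113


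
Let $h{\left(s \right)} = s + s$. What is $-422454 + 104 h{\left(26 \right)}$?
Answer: $-417046$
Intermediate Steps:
$h{\left(s \right)} = 2 s$
$-422454 + 104 h{\left(26 \right)} = -422454 + 104 \cdot 2 \cdot 26 = -422454 + 104 \cdot 52 = -422454 + 5408 = -417046$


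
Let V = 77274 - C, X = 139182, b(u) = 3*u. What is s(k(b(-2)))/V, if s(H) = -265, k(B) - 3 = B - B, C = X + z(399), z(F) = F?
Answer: 265/62307 ≈ 0.0042531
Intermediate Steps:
C = 139581 (C = 139182 + 399 = 139581)
k(B) = 3 (k(B) = 3 + (B - B) = 3 + 0 = 3)
V = -62307 (V = 77274 - 1*139581 = 77274 - 139581 = -62307)
s(k(b(-2)))/V = -265/(-62307) = -265*(-1/62307) = 265/62307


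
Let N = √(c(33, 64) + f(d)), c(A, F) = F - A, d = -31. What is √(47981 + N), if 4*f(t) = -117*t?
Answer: √(191924 + 22*√31)/2 ≈ 219.12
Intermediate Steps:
f(t) = -117*t/4 (f(t) = (-117*t)/4 = -117*t/4)
N = 11*√31/2 (N = √((64 - 1*33) - 117/4*(-31)) = √((64 - 33) + 3627/4) = √(31 + 3627/4) = √(3751/4) = 11*√31/2 ≈ 30.623)
√(47981 + N) = √(47981 + 11*√31/2)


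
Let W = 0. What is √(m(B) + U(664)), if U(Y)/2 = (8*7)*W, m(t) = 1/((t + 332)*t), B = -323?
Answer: I*√323/969 ≈ 0.018547*I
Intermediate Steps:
m(t) = 1/(t*(332 + t)) (m(t) = 1/((332 + t)*t) = 1/(t*(332 + t)))
U(Y) = 0 (U(Y) = 2*((8*7)*0) = 2*(56*0) = 2*0 = 0)
√(m(B) + U(664)) = √(1/((-323)*(332 - 323)) + 0) = √(-1/323/9 + 0) = √(-1/323*⅑ + 0) = √(-1/2907 + 0) = √(-1/2907) = I*√323/969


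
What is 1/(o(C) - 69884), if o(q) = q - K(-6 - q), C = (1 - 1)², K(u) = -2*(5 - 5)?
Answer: -1/69884 ≈ -1.4309e-5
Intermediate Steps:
K(u) = 0 (K(u) = -2*0 = 0)
C = 0 (C = 0² = 0)
o(q) = q (o(q) = q - 1*0 = q + 0 = q)
1/(o(C) - 69884) = 1/(0 - 69884) = 1/(-69884) = -1/69884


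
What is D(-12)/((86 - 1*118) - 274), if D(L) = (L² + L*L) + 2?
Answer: -145/153 ≈ -0.94771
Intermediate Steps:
D(L) = 2 + 2*L² (D(L) = (L² + L²) + 2 = 2*L² + 2 = 2 + 2*L²)
D(-12)/((86 - 1*118) - 274) = (2 + 2*(-12)²)/((86 - 1*118) - 274) = (2 + 2*144)/((86 - 118) - 274) = (2 + 288)/(-32 - 274) = 290/(-306) = 290*(-1/306) = -145/153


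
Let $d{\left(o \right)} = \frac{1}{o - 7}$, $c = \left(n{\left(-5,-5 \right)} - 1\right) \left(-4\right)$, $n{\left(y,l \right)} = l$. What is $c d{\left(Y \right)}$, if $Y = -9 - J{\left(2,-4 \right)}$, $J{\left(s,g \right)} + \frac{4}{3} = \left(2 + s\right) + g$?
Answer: $- \frac{18}{11} \approx -1.6364$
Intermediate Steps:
$J{\left(s,g \right)} = \frac{2}{3} + g + s$ ($J{\left(s,g \right)} = - \frac{4}{3} + \left(\left(2 + s\right) + g\right) = - \frac{4}{3} + \left(2 + g + s\right) = \frac{2}{3} + g + s$)
$Y = - \frac{23}{3}$ ($Y = -9 - \left(\frac{2}{3} - 4 + 2\right) = -9 - - \frac{4}{3} = -9 + \frac{4}{3} = - \frac{23}{3} \approx -7.6667$)
$c = 24$ ($c = \left(-5 - 1\right) \left(-4\right) = \left(-6\right) \left(-4\right) = 24$)
$d{\left(o \right)} = \frac{1}{-7 + o}$
$c d{\left(Y \right)} = \frac{24}{-7 - \frac{23}{3}} = \frac{24}{- \frac{44}{3}} = 24 \left(- \frac{3}{44}\right) = - \frac{18}{11}$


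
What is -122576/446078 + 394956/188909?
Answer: 76512736492/42134074451 ≈ 1.8159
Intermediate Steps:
-122576/446078 + 394956/188909 = -122576*1/446078 + 394956*(1/188909) = -61288/223039 + 394956/188909 = 76512736492/42134074451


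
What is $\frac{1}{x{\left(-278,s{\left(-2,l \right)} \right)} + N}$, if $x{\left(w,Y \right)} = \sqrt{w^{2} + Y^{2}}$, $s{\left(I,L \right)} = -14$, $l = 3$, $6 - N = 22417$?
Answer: $- \frac{22411}{502175441} - \frac{2 \sqrt{19370}}{502175441} \approx -4.5182 \cdot 10^{-5}$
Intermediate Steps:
$N = -22411$ ($N = 6 - 22417 = -22411$)
$x{\left(w,Y \right)} = \sqrt{Y^{2} + w^{2}}$
$\frac{1}{x{\left(-278,s{\left(-2,l \right)} \right)} + N} = \frac{1}{\sqrt{\left(-14\right)^{2} + \left(-278\right)^{2}} - 22411} = \frac{1}{\sqrt{196 + 77284} - 22411} = \frac{1}{\sqrt{77480} - 22411} = \frac{1}{2 \sqrt{19370} - 22411} = \frac{1}{-22411 + 2 \sqrt{19370}}$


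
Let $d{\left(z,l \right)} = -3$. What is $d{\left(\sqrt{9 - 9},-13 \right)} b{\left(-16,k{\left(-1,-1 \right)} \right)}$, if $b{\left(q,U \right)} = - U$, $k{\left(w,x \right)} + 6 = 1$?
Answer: $-15$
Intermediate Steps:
$k{\left(w,x \right)} = -5$ ($k{\left(w,x \right)} = -6 + 1 = -5$)
$d{\left(\sqrt{9 - 9},-13 \right)} b{\left(-16,k{\left(-1,-1 \right)} \right)} = - 3 \left(\left(-1\right) \left(-5\right)\right) = \left(-3\right) 5 = -15$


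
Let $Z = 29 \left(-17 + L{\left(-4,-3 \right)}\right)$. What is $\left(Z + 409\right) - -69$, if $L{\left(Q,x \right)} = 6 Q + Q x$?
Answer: $-363$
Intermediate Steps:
$Z = -841$ ($Z = 29 \left(-17 - 4 \left(6 - 3\right)\right) = 29 \left(-17 - 12\right) = 29 \left(-29\right) = -841$)
$\left(Z + 409\right) - -69 = \left(-841 + 409\right) - -69 = -432 + \left(81 - 12\right) = -432 + 69 = -363$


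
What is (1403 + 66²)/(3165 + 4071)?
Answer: 5759/7236 ≈ 0.79588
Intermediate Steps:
(1403 + 66²)/(3165 + 4071) = (1403 + 4356)/7236 = 5759*(1/7236) = 5759/7236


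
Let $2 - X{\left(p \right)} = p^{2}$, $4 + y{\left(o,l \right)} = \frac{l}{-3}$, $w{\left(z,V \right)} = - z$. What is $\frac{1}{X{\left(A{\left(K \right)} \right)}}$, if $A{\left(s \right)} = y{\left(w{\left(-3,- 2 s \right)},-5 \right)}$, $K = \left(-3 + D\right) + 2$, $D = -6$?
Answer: $- \frac{9}{31} \approx -0.29032$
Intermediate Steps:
$K = -7$ ($K = \left(-3 - 6\right) + 2 = -9 + 2 = -7$)
$y{\left(o,l \right)} = -4 - \frac{l}{3}$ ($y{\left(o,l \right)} = -4 + \frac{l}{-3} = -4 + l \left(- \frac{1}{3}\right) = -4 - \frac{l}{3}$)
$A{\left(s \right)} = - \frac{7}{3}$ ($A{\left(s \right)} = -4 - - \frac{5}{3} = -4 + \frac{5}{3} = - \frac{7}{3}$)
$X{\left(p \right)} = 2 - p^{2}$
$\frac{1}{X{\left(A{\left(K \right)} \right)}} = \frac{1}{2 - \left(- \frac{7}{3}\right)^{2}} = \frac{1}{2 - \frac{49}{9}} = \frac{1}{- \frac{31}{9}} = - \frac{9}{31}$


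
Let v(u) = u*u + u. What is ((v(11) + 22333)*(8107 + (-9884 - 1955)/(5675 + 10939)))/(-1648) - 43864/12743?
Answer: -38555633030034613/348901708896 ≈ -1.1051e+5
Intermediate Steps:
v(u) = u + u² (v(u) = u² + u = u + u²)
((v(11) + 22333)*(8107 + (-9884 - 1955)/(5675 + 10939)))/(-1648) - 43864/12743 = ((11*(1 + 11) + 22333)*(8107 + (-9884 - 1955)/(5675 + 10939)))/(-1648) - 43864/12743 = ((11*12 + 22333)*(8107 - 11839/16614))*(-1/1648) - 43864*1/12743 = ((132 + 22333)*(8107 - 11839*1/16614))*(-1/1648) - 43864/12743 = (22465*(8107 - 11839/16614))*(-1/1648) - 43864/12743 = (22465*(134677859/16614))*(-1/1648) - 43864/12743 = (3025538102435/16614)*(-1/1648) - 43864/12743 = -3025538102435/27379872 - 43864/12743 = -38555633030034613/348901708896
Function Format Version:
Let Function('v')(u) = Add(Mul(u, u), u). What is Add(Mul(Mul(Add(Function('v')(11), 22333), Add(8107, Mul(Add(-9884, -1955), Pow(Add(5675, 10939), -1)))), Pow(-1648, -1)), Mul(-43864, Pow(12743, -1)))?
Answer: Rational(-38555633030034613, 348901708896) ≈ -1.1051e+5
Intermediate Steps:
Function('v')(u) = Add(u, Pow(u, 2)) (Function('v')(u) = Add(Pow(u, 2), u) = Add(u, Pow(u, 2)))
Add(Mul(Mul(Add(Function('v')(11), 22333), Add(8107, Mul(Add(-9884, -1955), Pow(Add(5675, 10939), -1)))), Pow(-1648, -1)), Mul(-43864, Pow(12743, -1))) = Add(Mul(Mul(Add(Mul(11, Add(1, 11)), 22333), Add(8107, Mul(Add(-9884, -1955), Pow(Add(5675, 10939), -1)))), Pow(-1648, -1)), Mul(-43864, Pow(12743, -1))) = Add(Mul(Mul(Add(Mul(11, 12), 22333), Add(8107, Mul(-11839, Pow(16614, -1)))), Rational(-1, 1648)), Mul(-43864, Rational(1, 12743))) = Add(Mul(Mul(Add(132, 22333), Add(8107, Mul(-11839, Rational(1, 16614)))), Rational(-1, 1648)), Rational(-43864, 12743)) = Add(Mul(Mul(22465, Add(8107, Rational(-11839, 16614))), Rational(-1, 1648)), Rational(-43864, 12743)) = Add(Mul(Mul(22465, Rational(134677859, 16614)), Rational(-1, 1648)), Rational(-43864, 12743)) = Add(Mul(Rational(3025538102435, 16614), Rational(-1, 1648)), Rational(-43864, 12743)) = Add(Rational(-3025538102435, 27379872), Rational(-43864, 12743)) = Rational(-38555633030034613, 348901708896)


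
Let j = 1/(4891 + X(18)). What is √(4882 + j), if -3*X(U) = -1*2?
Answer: √42054648211/2935 ≈ 69.871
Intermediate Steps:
X(U) = ⅔ (X(U) = -(-1)*2/3 = -⅓*(-2) = ⅔)
j = 3/14675 (j = 1/(4891 + ⅔) = 1/(14675/3) = 3/14675 ≈ 0.00020443)
√(4882 + j) = √(4882 + 3/14675) = √(71643353/14675) = √42054648211/2935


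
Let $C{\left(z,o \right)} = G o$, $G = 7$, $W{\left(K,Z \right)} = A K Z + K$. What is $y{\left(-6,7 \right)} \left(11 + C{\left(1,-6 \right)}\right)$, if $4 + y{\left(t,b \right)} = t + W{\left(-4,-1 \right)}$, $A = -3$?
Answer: $806$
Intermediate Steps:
$W{\left(K,Z \right)} = K - 3 K Z$ ($W{\left(K,Z \right)} = - 3 K Z + K = K - 3 K Z$)
$y{\left(t,b \right)} = -20 + t$ ($y{\left(t,b \right)} = -4 + \left(t - 4 \left(1 - -3\right)\right) = -4 + \left(t - 4 \left(1 + 3\right)\right) = -4 + \left(t - 16\right) = -4 + \left(-16 + t\right) = -20 + t$)
$C{\left(z,o \right)} = 7 o$
$y{\left(-6,7 \right)} \left(11 + C{\left(1,-6 \right)}\right) = \left(-20 - 6\right) \left(11 + 7 \left(-6\right)\right) = - 26 \left(11 - 42\right) = \left(-26\right) \left(-31\right) = 806$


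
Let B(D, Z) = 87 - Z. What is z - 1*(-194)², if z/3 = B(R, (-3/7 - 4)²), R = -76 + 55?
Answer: -1834258/49 ≈ -37434.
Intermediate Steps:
R = -21
z = 9906/49 (z = 3*(87 - (-3/7 - 4)²) = 3*(87 - (-31/7)²) = 3*(87 - 1*961/49) = 3*(87 - 961/49) = 3*(3302/49) = 9906/49 ≈ 202.16)
z - 1*(-194)² = 9906/49 - 1*(-194)² = 9906/49 - 1*37636 = 9906/49 - 37636 = -1834258/49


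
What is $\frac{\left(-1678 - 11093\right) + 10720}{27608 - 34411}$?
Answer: $\frac{2051}{6803} \approx 0.30148$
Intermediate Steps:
$\frac{\left(-1678 - 11093\right) + 10720}{27608 - 34411} = \frac{\left(-1678 - 11093\right) + 10720}{-6803} = \left(-12771 + 10720\right) \left(- \frac{1}{6803}\right) = \left(-2051\right) \left(- \frac{1}{6803}\right) = \frac{2051}{6803}$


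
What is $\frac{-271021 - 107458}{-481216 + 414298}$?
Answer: $\frac{378479}{66918} \approx 5.6559$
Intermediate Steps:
$\frac{-271021 - 107458}{-481216 + 414298} = - \frac{378479}{-66918} = \left(-378479\right) \left(- \frac{1}{66918}\right) = \frac{378479}{66918}$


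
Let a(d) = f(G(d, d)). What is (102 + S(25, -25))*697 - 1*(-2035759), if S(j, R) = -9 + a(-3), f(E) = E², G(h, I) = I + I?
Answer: 2125672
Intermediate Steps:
G(h, I) = 2*I
a(d) = 4*d² (a(d) = (2*d)² = 4*d²)
S(j, R) = 27 (S(j, R) = -9 + 4*(-3)² = -9 + 4*9 = -9 + 36 = 27)
(102 + S(25, -25))*697 - 1*(-2035759) = (102 + 27)*697 - 1*(-2035759) = 129*697 + 2035759 = 89913 + 2035759 = 2125672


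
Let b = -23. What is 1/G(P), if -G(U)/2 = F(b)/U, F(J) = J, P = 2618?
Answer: 1309/23 ≈ 56.913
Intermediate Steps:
G(U) = 46/U (G(U) = -(-46)/U = 46/U)
1/G(P) = 1/(46/2618) = 1/(46*(1/2618)) = 1/(23/1309) = 1309/23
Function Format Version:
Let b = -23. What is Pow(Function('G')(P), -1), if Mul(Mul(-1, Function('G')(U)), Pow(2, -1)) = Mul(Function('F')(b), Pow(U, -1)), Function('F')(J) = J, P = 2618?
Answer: Rational(1309, 23) ≈ 56.913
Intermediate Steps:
Function('G')(U) = Mul(46, Pow(U, -1)) (Function('G')(U) = Mul(-2, Mul(-23, Pow(U, -1))) = Mul(46, Pow(U, -1)))
Pow(Function('G')(P), -1) = Pow(Mul(46, Pow(2618, -1)), -1) = Pow(Mul(46, Rational(1, 2618)), -1) = Pow(Rational(23, 1309), -1) = Rational(1309, 23)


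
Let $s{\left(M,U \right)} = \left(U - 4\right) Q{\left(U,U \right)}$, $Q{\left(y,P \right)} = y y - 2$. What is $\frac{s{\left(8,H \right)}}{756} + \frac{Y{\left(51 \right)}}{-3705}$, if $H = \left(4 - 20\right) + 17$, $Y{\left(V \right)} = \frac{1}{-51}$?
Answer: $\frac{21023}{5290740} \approx 0.0039735$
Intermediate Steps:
$Y{\left(V \right)} = - \frac{1}{51}$
$H = 1$ ($H = -16 + 17 = 1$)
$Q{\left(y,P \right)} = -2 + y^{2}$ ($Q{\left(y,P \right)} = y^{2} - 2 = -2 + y^{2}$)
$s{\left(M,U \right)} = \left(-4 + U\right) \left(-2 + U^{2}\right)$ ($s{\left(M,U \right)} = \left(U - 4\right) \left(-2 + U^{2}\right) = \left(-4 + U\right) \left(-2 + U^{2}\right)$)
$\frac{s{\left(8,H \right)}}{756} + \frac{Y{\left(51 \right)}}{-3705} = \frac{\left(-4 + 1\right) \left(-2 + 1^{2}\right)}{756} - \frac{1}{51 \left(-3705\right)} = - 3 \left(-2 + 1\right) \frac{1}{756} - - \frac{1}{188955} = \left(-3\right) \left(-1\right) \frac{1}{756} + \frac{1}{188955} = 3 \cdot \frac{1}{756} + \frac{1}{188955} = \frac{1}{252} + \frac{1}{188955} = \frac{21023}{5290740}$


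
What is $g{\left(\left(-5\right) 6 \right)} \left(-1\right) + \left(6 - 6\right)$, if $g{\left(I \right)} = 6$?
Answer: $-6$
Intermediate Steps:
$g{\left(\left(-5\right) 6 \right)} \left(-1\right) + \left(6 - 6\right) = 6 \left(-1\right) + \left(6 - 6\right) = -6 + \left(6 - 6\right) = -6 + 0 = -6$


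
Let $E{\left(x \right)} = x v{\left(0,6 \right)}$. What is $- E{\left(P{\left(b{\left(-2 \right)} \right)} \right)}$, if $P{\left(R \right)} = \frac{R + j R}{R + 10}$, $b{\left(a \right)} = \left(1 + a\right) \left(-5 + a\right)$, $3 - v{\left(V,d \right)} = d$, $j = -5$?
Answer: $- \frac{84}{17} \approx -4.9412$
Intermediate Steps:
$v{\left(V,d \right)} = 3 - d$
$P{\left(R \right)} = - \frac{4 R}{10 + R}$ ($P{\left(R \right)} = \frac{R - 5 R}{R + 10} = \frac{\left(-4\right) R}{10 + R} = - \frac{4 R}{10 + R}$)
$E{\left(x \right)} = - 3 x$ ($E{\left(x \right)} = x \left(3 - 6\right) = x \left(-3\right) = - 3 x$)
$- E{\left(P{\left(b{\left(-2 \right)} \right)} \right)} = - \left(-3\right) \left(- \frac{4 \left(-5 + \left(-2\right)^{2} - -8\right)}{10 - \left(-3 - 4\right)}\right) = - \left(-3\right) \left(- \frac{4 \left(-5 + 4 + 8\right)}{10 + \left(-5 + 4 + 8\right)}\right) = - \left(-3\right) \left(\left(-4\right) 7 \frac{1}{10 + 7}\right) = - \left(-3\right) \left(\left(-4\right) 7 \cdot \frac{1}{17}\right) = - \frac{\left(-3\right) \left(-28\right)}{17} = \left(-1\right) \frac{84}{17} = - \frac{84}{17}$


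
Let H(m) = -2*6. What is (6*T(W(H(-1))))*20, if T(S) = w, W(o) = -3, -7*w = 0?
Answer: 0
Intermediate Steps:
w = 0 (w = -⅐*0 = 0)
H(m) = -12
T(S) = 0
(6*T(W(H(-1))))*20 = (6*0)*20 = 0*20 = 0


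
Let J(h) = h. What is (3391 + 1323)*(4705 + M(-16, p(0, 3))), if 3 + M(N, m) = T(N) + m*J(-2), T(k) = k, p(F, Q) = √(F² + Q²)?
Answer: 22061520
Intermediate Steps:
M(N, m) = -3 + N - 2*m (M(N, m) = -3 + (N + m*(-2)) = -3 + (N - 2*m) = -3 + N - 2*m)
(3391 + 1323)*(4705 + M(-16, p(0, 3))) = (3391 + 1323)*(4705 + (-3 - 16 - 2*√(0² + 3²))) = 4714*(4705 + (-3 - 16 - 2*√(0 + 9))) = 4714*(4705 + (-3 - 16 - 2*√9)) = 4714*(4705 + (-3 - 16 - 2*3)) = 4714*(4705 + (-3 - 16 - 6)) = 4714*(4705 - 25) = 4714*4680 = 22061520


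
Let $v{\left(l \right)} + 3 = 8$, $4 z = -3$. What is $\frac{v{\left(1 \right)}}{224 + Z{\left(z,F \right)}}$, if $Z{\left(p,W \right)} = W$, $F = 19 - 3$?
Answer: $\frac{1}{48} \approx 0.020833$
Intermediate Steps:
$z = - \frac{3}{4}$ ($z = \frac{1}{4} \left(-3\right) = - \frac{3}{4} \approx -0.75$)
$v{\left(l \right)} = 5$ ($v{\left(l \right)} = -3 + 8 = 5$)
$F = 16$ ($F = 19 - 3 = 16$)
$\frac{v{\left(1 \right)}}{224 + Z{\left(z,F \right)}} = \frac{1}{224 + 16} \cdot 5 = \frac{1}{240} \cdot 5 = \frac{1}{48}$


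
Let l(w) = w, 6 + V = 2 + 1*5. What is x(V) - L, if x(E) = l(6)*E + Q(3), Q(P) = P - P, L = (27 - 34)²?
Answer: -43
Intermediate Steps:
V = 1 (V = -6 + (2 + 1*5) = -6 + (2 + 5) = -6 + 7 = 1)
L = 49 (L = (-7)² = 49)
Q(P) = 0
x(E) = 6*E (x(E) = 6*E + 0 = 6*E)
x(V) - L = 6*1 - 1*49 = 6 - 49 = -43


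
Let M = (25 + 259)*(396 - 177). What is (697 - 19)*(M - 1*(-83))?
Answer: 42225162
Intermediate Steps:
M = 62196 (M = 284*219 = 62196)
(697 - 19)*(M - 1*(-83)) = (697 - 19)*(62196 - 1*(-83)) = 678*(62196 + 83) = 678*62279 = 42225162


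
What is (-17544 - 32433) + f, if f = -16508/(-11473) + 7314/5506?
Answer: -1578444587828/31585169 ≈ -49974.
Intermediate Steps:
f = 87403285/31585169 (f = -16508*(-1/11473) + 7314*(1/5506) = 16508/11473 + 3657/2753 = 87403285/31585169 ≈ 2.7672)
(-17544 - 32433) + f = (-17544 - 32433) + 87403285/31585169 = -49977 + 87403285/31585169 = -1578444587828/31585169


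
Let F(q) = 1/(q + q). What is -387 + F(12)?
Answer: -9287/24 ≈ -386.96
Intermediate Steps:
F(q) = 1/(2*q)
-387 + F(12) = -387 + (1/2)/12 = -387 + (1/2)*(1/12) = -387 + 1/24 = -9287/24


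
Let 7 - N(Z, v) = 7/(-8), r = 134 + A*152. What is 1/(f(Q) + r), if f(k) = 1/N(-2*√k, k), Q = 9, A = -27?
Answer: -63/250102 ≈ -0.00025190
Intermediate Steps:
r = -3970 (r = 134 - 27*152 = 134 - 4104 = -3970)
N(Z, v) = 63/8 (N(Z, v) = 7 - 7/(-8) = 7 - 7*(-1)/8 = 7 - 1*(-7/8) = 7 + 7/8 = 63/8)
f(k) = 8/63 (f(k) = 1/(63/8) = 8/63)
1/(f(Q) + r) = 1/(8/63 - 3970) = 1/(-250102/63) = -63/250102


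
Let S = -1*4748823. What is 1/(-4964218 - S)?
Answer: -1/215395 ≈ -4.6426e-6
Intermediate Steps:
S = -4748823
1/(-4964218 - S) = 1/(-4964218 - 1*(-4748823)) = 1/(-4964218 + 4748823) = 1/(-215395) = -1/215395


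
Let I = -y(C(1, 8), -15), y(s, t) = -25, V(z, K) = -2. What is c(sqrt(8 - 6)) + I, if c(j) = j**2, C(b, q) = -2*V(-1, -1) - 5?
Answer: 27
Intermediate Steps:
C(b, q) = -1 (C(b, q) = -2*(-2) - 5 = 4 - 5 = -1)
I = 25 (I = -1*(-25) = 25)
c(sqrt(8 - 6)) + I = (sqrt(8 - 6))**2 + 25 = (sqrt(2))**2 + 25 = 2 + 25 = 27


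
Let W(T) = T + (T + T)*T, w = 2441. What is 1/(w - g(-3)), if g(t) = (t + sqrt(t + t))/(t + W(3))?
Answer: 263646/643603829 + 6*I*sqrt(6)/643603829 ≈ 0.00040964 + 2.2835e-8*I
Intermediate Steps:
W(T) = T + 2*T**2 (W(T) = T + (2*T)*T = T + 2*T**2)
g(t) = (t + sqrt(2)*sqrt(t))/(21 + t) (g(t) = (t + sqrt(t + t))/(t + 3*(1 + 2*3)) = (t + sqrt(2*t))/(t + 3*(1 + 6)) = (t + sqrt(2)*sqrt(t))/(t + 3*7) = (t + sqrt(2)*sqrt(t))/(t + 21) = (t + sqrt(2)*sqrt(t))/(21 + t))
1/(w - g(-3)) = 1/(2441 - (-3 + sqrt(2)*sqrt(-3))/(21 - 3)) = 1/(2441 - (-3 + sqrt(2)*(I*sqrt(3)))/18) = 1/(2441 - (-3 + I*sqrt(6))/18) = 1/(2441 - (-1/6 + I*sqrt(6)/18)) = 1/(2441 + (1/6 - I*sqrt(6)/18)) = 1/(14647/6 - I*sqrt(6)/18)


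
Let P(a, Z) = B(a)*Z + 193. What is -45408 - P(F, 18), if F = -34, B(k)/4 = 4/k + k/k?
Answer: -776297/17 ≈ -45665.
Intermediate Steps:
B(k) = 4 + 16/k (B(k) = 4*(4/k + k/k) = 4*(4/k + 1) = 4*(1 + 4/k) = 4 + 16/k)
P(a, Z) = 193 + Z*(4 + 16/a) (P(a, Z) = (4 + 16/a)*Z + 193 = Z*(4 + 16/a) + 193 = 193 + Z*(4 + 16/a))
-45408 - P(F, 18) = -45408 - (193 + 4*18 + 16*18/(-34)) = -45408 - (193 + 72 + 16*18*(-1/34)) = -45408 - (193 + 72 - 144/17) = -45408 - 1*4361/17 = -45408 - 4361/17 = -776297/17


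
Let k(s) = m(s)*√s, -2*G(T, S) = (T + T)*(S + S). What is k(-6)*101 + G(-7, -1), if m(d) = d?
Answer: -14 - 606*I*√6 ≈ -14.0 - 1484.4*I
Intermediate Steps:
G(T, S) = -2*S*T (G(T, S) = -(T + T)*(S + S)/2 = -2*T*2*S/2 = -2*S*T)
k(s) = s^(3/2) (k(s) = s*√s = s^(3/2))
k(-6)*101 + G(-7, -1) = (-6)^(3/2)*101 - 2*(-1)*(-7) = -6*I*√6*101 - 14 = -606*I*√6 - 14 = -14 - 606*I*√6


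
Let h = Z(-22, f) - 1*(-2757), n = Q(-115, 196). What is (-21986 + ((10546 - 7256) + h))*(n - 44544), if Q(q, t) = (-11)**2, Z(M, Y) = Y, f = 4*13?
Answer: 705748201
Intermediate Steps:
f = 52
Q(q, t) = 121
n = 121
h = 2809 (h = 52 - 1*(-2757) = 52 + 2757 = 2809)
(-21986 + ((10546 - 7256) + h))*(n - 44544) = (-21986 + ((10546 - 7256) + 2809))*(121 - 44544) = (-21986 + (3290 + 2809))*(-44423) = (-21986 + 6099)*(-44423) = -15887*(-44423) = 705748201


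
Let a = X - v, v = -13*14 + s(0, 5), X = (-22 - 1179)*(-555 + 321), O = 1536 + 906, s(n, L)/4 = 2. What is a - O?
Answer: 278766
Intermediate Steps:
s(n, L) = 8 (s(n, L) = 4*2 = 8)
O = 2442
X = 281034 (X = -1201*(-234) = 281034)
v = -174 (v = -13*14 + 8 = -182 + 8 = -174)
a = 281208 (a = 281034 - 1*(-174) = 281034 + 174 = 281208)
a - O = 281208 - 1*2442 = 281208 - 2442 = 278766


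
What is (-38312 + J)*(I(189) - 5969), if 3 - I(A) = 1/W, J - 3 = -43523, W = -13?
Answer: 6346644424/13 ≈ 4.8820e+8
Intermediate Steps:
J = -43520 (J = 3 - 43523 = -43520)
I(A) = 40/13 (I(A) = 3 - 1/(-13) = 3 - 1*(-1/13) = 3 + 1/13 = 40/13)
(-38312 + J)*(I(189) - 5969) = (-38312 - 43520)*(40/13 - 5969) = -81832*(-77557/13) = 6346644424/13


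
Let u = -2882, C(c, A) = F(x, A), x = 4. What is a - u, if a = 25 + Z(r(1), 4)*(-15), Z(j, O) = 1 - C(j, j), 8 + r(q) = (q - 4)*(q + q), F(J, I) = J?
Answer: 2952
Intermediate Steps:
C(c, A) = 4
r(q) = -8 + 2*q*(-4 + q) (r(q) = -8 + (q - 4)*(q + q) = -8 + (-4 + q)*(2*q) = -8 + 2*q*(-4 + q))
Z(j, O) = -3 (Z(j, O) = 1 - 1*4 = 1 - 4 = -3)
a = 70 (a = 25 - 3*(-15) = 25 + 45 = 70)
a - u = 70 - 1*(-2882) = 70 + 2882 = 2952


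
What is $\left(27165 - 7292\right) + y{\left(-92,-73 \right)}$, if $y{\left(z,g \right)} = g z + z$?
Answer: $26497$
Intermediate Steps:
$y{\left(z,g \right)} = z + g z$
$\left(27165 - 7292\right) + y{\left(-92,-73 \right)} = \left(27165 - 7292\right) - 92 \left(1 - 73\right) = 19873 - -6624 = 19873 + 6624 = 26497$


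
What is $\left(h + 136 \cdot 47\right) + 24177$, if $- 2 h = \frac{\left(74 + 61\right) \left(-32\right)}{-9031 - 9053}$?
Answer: $\frac{46067303}{1507} \approx 30569.0$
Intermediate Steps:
$h = - \frac{180}{1507}$ ($h = - \frac{\left(74 + 61\right) \left(-32\right) \frac{1}{-9031 - 9053}}{2} = - \frac{135 \left(-32\right) \frac{1}{-9031 - 9053}}{2} = - \frac{\left(-4320\right) \frac{1}{-18084}}{2} = - \frac{\left(-4320\right) \left(- \frac{1}{18084}\right)}{2} = \left(- \frac{1}{2}\right) \frac{360}{1507} = - \frac{180}{1507} \approx -0.11944$)
$\left(h + 136 \cdot 47\right) + 24177 = \left(- \frac{180}{1507} + 136 \cdot 47\right) + 24177 = \left(- \frac{180}{1507} + 6392\right) + 24177 = \frac{9632564}{1507} + 24177 = \frac{46067303}{1507}$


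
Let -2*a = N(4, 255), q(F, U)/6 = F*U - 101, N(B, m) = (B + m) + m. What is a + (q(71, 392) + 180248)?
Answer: 346377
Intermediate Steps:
N(B, m) = B + 2*m
q(F, U) = -606 + 6*F*U (q(F, U) = 6*(F*U - 101) = 6*(-101 + F*U) = -606 + 6*F*U)
a = -257 (a = -(4 + 2*255)/2 = -(4 + 510)/2 = -½*514 = -257)
a + (q(71, 392) + 180248) = -257 + ((-606 + 6*71*392) + 180248) = -257 + ((-606 + 166992) + 180248) = -257 + (166386 + 180248) = -257 + 346634 = 346377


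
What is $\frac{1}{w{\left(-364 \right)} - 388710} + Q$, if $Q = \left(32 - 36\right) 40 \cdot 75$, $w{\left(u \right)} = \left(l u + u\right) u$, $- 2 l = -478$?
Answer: $- \frac{376923959999}{31410330} \approx -12000.0$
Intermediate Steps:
$l = 239$ ($l = \left(- \frac{1}{2}\right) \left(-478\right) = 239$)
$w{\left(u \right)} = 240 u^{2}$ ($w{\left(u \right)} = \left(239 u + u\right) u = 240 u u = 240 u^{2}$)
$Q = -12000$ ($Q = \left(32 - 36\right) 40 \cdot 75 = \left(-4\right) 40 \cdot 75 = \left(-160\right) 75 = -12000$)
$\frac{1}{w{\left(-364 \right)} - 388710} + Q = \frac{1}{240 \left(-364\right)^{2} - 388710} - 12000 = \frac{1}{240 \cdot 132496 - 388710} - 12000 = \frac{1}{31799040 - 388710} - 12000 = \frac{1}{31410330} - 12000 = - \frac{376923959999}{31410330}$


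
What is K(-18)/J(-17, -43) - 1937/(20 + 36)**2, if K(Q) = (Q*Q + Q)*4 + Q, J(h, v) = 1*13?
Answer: 3756835/40768 ≈ 92.152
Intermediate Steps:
J(h, v) = 13
K(Q) = 4*Q**2 + 5*Q (K(Q) = (Q**2 + Q)*4 + Q = (Q + Q**2)*4 + Q = (4*Q + 4*Q**2) + Q = 4*Q**2 + 5*Q)
K(-18)/J(-17, -43) - 1937/(20 + 36)**2 = -18*(5 + 4*(-18))/13 - 1937/(20 + 36)**2 = -18*(5 - 72)*(1/13) - 1937/(56**2) = -18*(-67)*(1/13) - 1937/3136 = 1206*(1/13) - 1937*1/3136 = 1206/13 - 1937/3136 = 3756835/40768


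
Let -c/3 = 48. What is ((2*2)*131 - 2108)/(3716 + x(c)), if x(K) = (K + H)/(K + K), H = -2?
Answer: -228096/535177 ≈ -0.42621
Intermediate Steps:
c = -144 (c = -3*48 = -144)
x(K) = (-2 + K)/(2*K) (x(K) = (K - 2)/(K + K) = (-2 + K)/((2*K)) = (-2 + K)*(1/(2*K)) = (-2 + K)/(2*K))
((2*2)*131 - 2108)/(3716 + x(c)) = ((2*2)*131 - 2108)/(3716 + (½)*(-2 - 144)/(-144)) = (4*131 - 2108)/(3716 + (½)*(-1/144)*(-146)) = (524 - 2108)/(3716 + 73/144) = -1584/535177/144 = -1584*144/535177 = -228096/535177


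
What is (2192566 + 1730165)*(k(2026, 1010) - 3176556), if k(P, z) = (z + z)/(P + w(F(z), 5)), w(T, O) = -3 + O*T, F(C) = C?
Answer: -88135051489829208/7073 ≈ -1.2461e+13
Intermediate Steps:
k(P, z) = 2*z/(-3 + P + 5*z) (k(P, z) = (z + z)/(P + (-3 + 5*z)) = (2*z)/(-3 + P + 5*z) = 2*z/(-3 + P + 5*z))
(2192566 + 1730165)*(k(2026, 1010) - 3176556) = (2192566 + 1730165)*(2*1010/(-3 + 2026 + 5*1010) - 3176556) = 3922731*(2*1010/(-3 + 2026 + 5050) - 3176556) = 3922731*(2*1010/7073 - 3176556) = 3922731*(2*1010*(1/7073) - 3176556) = 3922731*(2020/7073 - 3176556) = 3922731*(-22467778568/7073) = -88135051489829208/7073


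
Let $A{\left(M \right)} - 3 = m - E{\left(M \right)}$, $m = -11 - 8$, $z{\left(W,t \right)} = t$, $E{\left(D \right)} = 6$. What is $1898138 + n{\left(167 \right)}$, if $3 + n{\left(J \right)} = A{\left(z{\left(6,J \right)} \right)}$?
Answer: $1898113$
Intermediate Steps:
$m = -19$ ($m = -11 - 8 = -19$)
$A{\left(M \right)} = -22$ ($A{\left(M \right)} = 3 - 25 = -22$)
$n{\left(J \right)} = -25$ ($n{\left(J \right)} = -3 - 22 = -25$)
$1898138 + n{\left(167 \right)} = 1898138 - 25 = 1898113$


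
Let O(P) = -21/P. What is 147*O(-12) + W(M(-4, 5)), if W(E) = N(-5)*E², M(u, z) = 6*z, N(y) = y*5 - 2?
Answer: -96171/4 ≈ -24043.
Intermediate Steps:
N(y) = -2 + 5*y (N(y) = 5*y - 2 = -2 + 5*y)
W(E) = -27*E² (W(E) = (-2 + 5*(-5))*E² = (-2 - 25)*E² = -27*E²)
147*O(-12) + W(M(-4, 5)) = 147*(-21/(-12)) - 27*(6*5)² = 147*(-21*(-1/12)) - 27*30² = 147*(7/4) - 27*900 = 1029/4 - 24300 = -96171/4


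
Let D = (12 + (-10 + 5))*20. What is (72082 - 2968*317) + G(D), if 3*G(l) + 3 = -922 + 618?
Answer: -2606629/3 ≈ -8.6888e+5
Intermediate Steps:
D = 140 (D = (12 - 5)*20 = 7*20 = 140)
G(l) = -307/3 (G(l) = -1 + (-922 + 618)/3 = -1 + (⅓)*(-304) = -1 - 304/3 = -307/3)
(72082 - 2968*317) + G(D) = (72082 - 2968*317) - 307/3 = (72082 - 940856) - 307/3 = -868774 - 307/3 = -2606629/3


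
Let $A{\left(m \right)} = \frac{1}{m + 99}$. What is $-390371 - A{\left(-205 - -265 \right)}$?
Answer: $- \frac{62068990}{159} \approx -3.9037 \cdot 10^{5}$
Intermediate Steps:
$A{\left(m \right)} = \frac{1}{99 + m}$
$-390371 - A{\left(-205 - -265 \right)} = -390371 - \frac{1}{99 - -60} = -390371 - \frac{1}{99 + \left(-205 + 265\right)} = -390371 - \frac{1}{99 + 60} = -390371 - \frac{1}{159} = - \frac{62068990}{159}$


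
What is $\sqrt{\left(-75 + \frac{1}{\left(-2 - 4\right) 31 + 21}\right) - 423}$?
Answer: $\frac{i \sqrt{13558215}}{165} \approx 22.316 i$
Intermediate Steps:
$\sqrt{\left(-75 + \frac{1}{\left(-2 - 4\right) 31 + 21}\right) - 423} = \sqrt{\left(-75 + \frac{1}{\left(-6\right) 31 + 21}\right) - 423} = \sqrt{\left(-75 + \frac{1}{-186 + 21}\right) - 423} = \sqrt{\left(-75 + \frac{1}{-165}\right) - 423} = \sqrt{\left(-75 - \frac{1}{165}\right) - 423} = \sqrt{- \frac{12376}{165} - 423} = \sqrt{- \frac{82171}{165}} = \frac{i \sqrt{13558215}}{165}$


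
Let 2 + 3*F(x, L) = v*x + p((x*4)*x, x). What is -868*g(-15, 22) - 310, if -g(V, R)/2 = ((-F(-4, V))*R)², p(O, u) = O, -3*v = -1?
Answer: 27831554666/81 ≈ 3.4360e+8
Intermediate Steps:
v = ⅓ (v = -⅓*(-1) = ⅓ ≈ 0.33333)
F(x, L) = -⅔ + x/9 + 4*x²/3 (F(x, L) = -⅔ + (x/3 + (x*4)*x)/3 = -⅔ + (x/3 + (4*x)*x)/3 = -⅔ + (x/3 + 4*x²)/3 = -⅔ + (4*x² + x/3)/3 = -⅔ + (x/9 + 4*x²/3) = -⅔ + x/9 + 4*x²/3)
g(V, R) = -66248*R²/81 (g(V, R) = -2*R²*(-⅔ + (⅑)*(-4) + (4/3)*(-4)²)² = -2*R²*(-⅔ - 4/9 + (4/3)*16)² = -2*R²*(-⅔ - 4/9 + 64/3)² = -2*33124*R²/81 = -66248*R²/81)
-868*g(-15, 22) - 310 = -(-57503264)*22²/81 - 310 = -(-57503264)*484/81 - 310 = -868*(-32064032/81) - 310 = 27831579776/81 - 310 = 27831554666/81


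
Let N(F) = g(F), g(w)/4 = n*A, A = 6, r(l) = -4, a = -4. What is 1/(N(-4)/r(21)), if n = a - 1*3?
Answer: 1/42 ≈ 0.023810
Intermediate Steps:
n = -7 (n = -4 - 1*3 = -4 - 3 = -7)
g(w) = -168 (g(w) = 4*(-7*6) = 4*(-42) = -168)
N(F) = -168
1/(N(-4)/r(21)) = 1/(-168/(-4)) = 1/(-168*(-1/4)) = 1/42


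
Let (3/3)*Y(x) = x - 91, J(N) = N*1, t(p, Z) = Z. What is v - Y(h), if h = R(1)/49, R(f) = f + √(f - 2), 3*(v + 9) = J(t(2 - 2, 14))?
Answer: 12737/147 - I/49 ≈ 86.646 - 0.020408*I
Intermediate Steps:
J(N) = N
v = -13/3 (v = -9 + (⅓)*14 = -9 + 14/3 = -13/3 ≈ -4.3333)
R(f) = f + √(-2 + f)
h = 1/49 + I/49 (h = (1 + √(-2 + 1))/49 = (1 + √(-1))*(1/49) = (1 + I)*(1/49) = 1/49 + I/49 ≈ 0.020408 + 0.020408*I)
Y(x) = -91 + x (Y(x) = x - 91 = -91 + x)
v - Y(h) = -13/3 - (-91 + (1/49 + I/49)) = -13/3 - (-4458/49 + I/49) = -13/3 + (4458/49 - I/49) = 12737/147 - I/49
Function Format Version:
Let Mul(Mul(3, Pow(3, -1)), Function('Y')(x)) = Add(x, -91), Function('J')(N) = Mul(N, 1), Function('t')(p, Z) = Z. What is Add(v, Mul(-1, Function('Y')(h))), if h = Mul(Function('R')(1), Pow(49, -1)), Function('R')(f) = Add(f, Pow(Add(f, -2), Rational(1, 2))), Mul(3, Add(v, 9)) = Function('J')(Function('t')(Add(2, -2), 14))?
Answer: Add(Rational(12737, 147), Mul(Rational(-1, 49), I)) ≈ Add(86.646, Mul(-0.020408, I))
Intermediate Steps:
Function('J')(N) = N
v = Rational(-13, 3) (v = Add(-9, Mul(Rational(1, 3), 14)) = Add(-9, Rational(14, 3)) = Rational(-13, 3) ≈ -4.3333)
Function('R')(f) = Add(f, Pow(Add(-2, f), Rational(1, 2)))
h = Add(Rational(1, 49), Mul(Rational(1, 49), I)) (h = Mul(Add(1, Pow(Add(-2, 1), Rational(1, 2))), Pow(49, -1)) = Mul(Add(1, Pow(-1, Rational(1, 2))), Rational(1, 49)) = Mul(Add(1, I), Rational(1, 49)) = Add(Rational(1, 49), Mul(Rational(1, 49), I)) ≈ Add(0.020408, Mul(0.020408, I)))
Function('Y')(x) = Add(-91, x) (Function('Y')(x) = Add(x, -91) = Add(-91, x))
Add(v, Mul(-1, Function('Y')(h))) = Add(Rational(-13, 3), Mul(-1, Add(-91, Add(Rational(1, 49), Mul(Rational(1, 49), I))))) = Add(Rational(-13, 3), Mul(-1, Add(Rational(-4458, 49), Mul(Rational(1, 49), I)))) = Add(Rational(-13, 3), Add(Rational(4458, 49), Mul(Rational(-1, 49), I))) = Add(Rational(12737, 147), Mul(Rational(-1, 49), I))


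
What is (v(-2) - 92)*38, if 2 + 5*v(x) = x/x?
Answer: -17518/5 ≈ -3503.6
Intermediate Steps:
v(x) = -⅕ (v(x) = -⅖ + (x/x)/5 = -⅖ + (⅕)*1 = -⅖ + ⅕ = -⅕)
(v(-2) - 92)*38 = (-⅕ - 92)*38 = -461/5*38 = -17518/5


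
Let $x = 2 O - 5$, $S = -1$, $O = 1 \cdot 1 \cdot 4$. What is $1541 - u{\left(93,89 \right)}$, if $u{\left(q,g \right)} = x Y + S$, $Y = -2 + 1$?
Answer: $1545$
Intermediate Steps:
$O = 4$ ($O = 1 \cdot 4 = 4$)
$x = 3$ ($x = 2 \cdot 4 - 5 = 8 - 5 = 3$)
$Y = -1$
$u{\left(q,g \right)} = -4$ ($u{\left(q,g \right)} = 3 \left(-1\right) - 1 = -3 - 1 = -4$)
$1541 - u{\left(93,89 \right)} = 1541 - -4 = 1541 + 4 = 1545$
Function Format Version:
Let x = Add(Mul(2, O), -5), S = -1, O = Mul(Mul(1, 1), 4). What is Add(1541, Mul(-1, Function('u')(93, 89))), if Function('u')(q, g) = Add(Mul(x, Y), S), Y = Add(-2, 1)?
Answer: 1545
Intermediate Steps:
O = 4 (O = Mul(1, 4) = 4)
x = 3 (x = Add(Mul(2, 4), -5) = Add(8, -5) = 3)
Y = -1
Function('u')(q, g) = -4 (Function('u')(q, g) = Add(Mul(3, -1), -1) = Add(-3, -1) = -4)
Add(1541, Mul(-1, Function('u')(93, 89))) = Add(1541, Mul(-1, -4)) = Add(1541, 4) = 1545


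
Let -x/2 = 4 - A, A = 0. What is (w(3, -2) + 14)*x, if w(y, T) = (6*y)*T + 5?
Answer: 136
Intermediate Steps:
w(y, T) = 5 + 6*T*y (w(y, T) = 6*T*y + 5 = 5 + 6*T*y)
x = -8 (x = -2*(4 - 1*0) = -2*(4 + 0) = -2*4 = -8)
(w(3, -2) + 14)*x = ((5 + 6*(-2)*3) + 14)*(-8) = ((5 - 36) + 14)*(-8) = (-31 + 14)*(-8) = -17*(-8) = 136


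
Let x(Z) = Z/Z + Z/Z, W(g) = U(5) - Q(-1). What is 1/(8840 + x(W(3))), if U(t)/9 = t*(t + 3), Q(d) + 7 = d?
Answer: 1/8842 ≈ 0.00011310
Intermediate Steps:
Q(d) = -7 + d
U(t) = 9*t*(3 + t) (U(t) = 9*(t*(t + 3)) = 9*(t*(3 + t)) = 9*t*(3 + t))
W(g) = 368 (W(g) = 9*5*(3 + 5) - (-7 - 1) = 9*5*8 - 1*(-8) = 360 + 8 = 368)
x(Z) = 2 (x(Z) = 1 + 1 = 2)
1/(8840 + x(W(3))) = 1/(8840 + 2) = 1/8842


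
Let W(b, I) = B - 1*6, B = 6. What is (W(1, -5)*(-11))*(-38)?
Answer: 0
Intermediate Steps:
W(b, I) = 0 (W(b, I) = 6 - 1*6 = 6 - 6 = 0)
(W(1, -5)*(-11))*(-38) = (0*(-11))*(-38) = 0*(-38) = 0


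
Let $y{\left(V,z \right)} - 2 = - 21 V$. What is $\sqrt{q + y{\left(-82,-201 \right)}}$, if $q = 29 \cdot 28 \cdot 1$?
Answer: $2 \sqrt{634} \approx 50.359$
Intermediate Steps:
$y{\left(V,z \right)} = 2 - 21 V$
$q = 812$ ($q = 812 \cdot 1 = 812$)
$\sqrt{q + y{\left(-82,-201 \right)}} = \sqrt{812 + \left(2 - -1722\right)} = \sqrt{812 + \left(2 + 1722\right)} = \sqrt{812 + 1724} = \sqrt{2536} = 2 \sqrt{634}$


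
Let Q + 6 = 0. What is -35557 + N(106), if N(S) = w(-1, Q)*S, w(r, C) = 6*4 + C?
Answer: -33649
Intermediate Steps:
Q = -6 (Q = -6 + 0 = -6)
w(r, C) = 24 + C
N(S) = 18*S (N(S) = (24 - 6)*S = 18*S)
-35557 + N(106) = -35557 + 18*106 = -35557 + 1908 = -33649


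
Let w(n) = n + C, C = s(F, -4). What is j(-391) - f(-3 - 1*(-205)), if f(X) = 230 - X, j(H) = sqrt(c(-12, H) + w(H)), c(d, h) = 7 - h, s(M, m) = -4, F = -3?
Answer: -28 + sqrt(3) ≈ -26.268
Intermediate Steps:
C = -4
w(n) = -4 + n (w(n) = n - 4 = -4 + n)
j(H) = sqrt(3) (j(H) = sqrt((7 - H) + (-4 + H)) = sqrt(3))
j(-391) - f(-3 - 1*(-205)) = sqrt(3) - (230 - (-3 - 1*(-205))) = sqrt(3) - (230 - (-3 + 205)) = sqrt(3) - (230 - 1*202) = sqrt(3) - (230 - 202) = sqrt(3) - 1*28 = sqrt(3) - 28 = -28 + sqrt(3)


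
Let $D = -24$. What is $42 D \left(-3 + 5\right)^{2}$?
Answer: $-4032$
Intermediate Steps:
$42 D \left(-3 + 5\right)^{2} = 42 \left(-24\right) \left(-3 + 5\right)^{2} = - 1008 \cdot 2^{2} = \left(-1008\right) 4 = -4032$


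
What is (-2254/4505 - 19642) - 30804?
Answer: -227261484/4505 ≈ -50447.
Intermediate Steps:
(-2254/4505 - 19642) - 30804 = -88489464/4505 - 30804 = -227261484/4505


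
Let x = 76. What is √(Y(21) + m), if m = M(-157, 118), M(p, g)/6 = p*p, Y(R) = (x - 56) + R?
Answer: √147935 ≈ 384.62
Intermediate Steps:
Y(R) = 20 + R (Y(R) = (76 - 56) + R = 20 + R)
M(p, g) = 6*p² (M(p, g) = 6*(p*p) = 6*p²)
m = 147894 (m = 6*(-157)² = 6*24649 = 147894)
√(Y(21) + m) = √((20 + 21) + 147894) = √(41 + 147894) = √147935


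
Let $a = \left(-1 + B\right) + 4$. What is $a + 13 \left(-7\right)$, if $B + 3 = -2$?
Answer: $-93$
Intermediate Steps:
$B = -5$ ($B = -3 - 2 = -5$)
$a = -2$ ($a = \left(-1 - 5\right) + 4 = -6 + 4 = -2$)
$a + 13 \left(-7\right) = -2 + 13 \left(-7\right) = -2 - 91 = -93$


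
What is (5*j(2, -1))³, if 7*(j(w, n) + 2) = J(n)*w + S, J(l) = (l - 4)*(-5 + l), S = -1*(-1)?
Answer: 12977875/343 ≈ 37836.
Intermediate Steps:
S = 1
J(l) = (-5 + l)*(-4 + l) (J(l) = (-4 + l)*(-5 + l) = (-5 + l)*(-4 + l))
j(w, n) = -13/7 + w*(20 + n² - 9*n)/7 (j(w, n) = -2 + ((20 + n² - 9*n)*w + 1)/7 = -2 + (w*(20 + n² - 9*n) + 1)/7 = -2 + (1 + w*(20 + n² - 9*n))/7 = -2 + (⅐ + w*(20 + n² - 9*n)/7) = -13/7 + w*(20 + n² - 9*n)/7)
(5*j(2, -1))³ = (5*(-13/7 + (⅐)*2*(20 + (-1)² - 9*(-1))))³ = (5*(-13/7 + (⅐)*2*(20 + 1 + 9)))³ = (5*(-13/7 + (⅐)*2*30))³ = (5*(-13/7 + 60/7))³ = (5*(47/7))³ = (235/7)³ = 12977875/343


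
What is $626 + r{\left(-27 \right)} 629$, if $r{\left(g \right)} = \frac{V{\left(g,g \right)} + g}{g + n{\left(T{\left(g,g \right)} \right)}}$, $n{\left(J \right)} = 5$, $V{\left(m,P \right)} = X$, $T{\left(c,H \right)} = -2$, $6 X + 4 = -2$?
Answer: $\frac{15692}{11} \approx 1426.5$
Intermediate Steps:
$X = -1$ ($X = - \frac{2}{3} + \frac{1}{6} \left(-2\right) = - \frac{2}{3} - \frac{1}{3} = -1$)
$V{\left(m,P \right)} = -1$
$r{\left(g \right)} = \frac{-1 + g}{5 + g}$ ($r{\left(g \right)} = \frac{-1 + g}{g + 5} = \frac{-1 + g}{5 + g}$)
$626 + r{\left(-27 \right)} 629 = 626 + \frac{-1 - 27}{5 - 27} \cdot 629 = 626 + \frac{1}{-22} \left(-28\right) 629 = 626 + \left(- \frac{1}{22}\right) \left(-28\right) 629 = 626 + \frac{14}{11} \cdot 629 = 626 + \frac{8806}{11} = \frac{15692}{11}$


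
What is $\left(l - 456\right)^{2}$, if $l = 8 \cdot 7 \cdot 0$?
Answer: $207936$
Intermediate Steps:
$l = 0$ ($l = 56 \cdot 0 = 0$)
$\left(l - 456\right)^{2} = \left(0 - 456\right)^{2} = \left(-456\right)^{2} = 207936$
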